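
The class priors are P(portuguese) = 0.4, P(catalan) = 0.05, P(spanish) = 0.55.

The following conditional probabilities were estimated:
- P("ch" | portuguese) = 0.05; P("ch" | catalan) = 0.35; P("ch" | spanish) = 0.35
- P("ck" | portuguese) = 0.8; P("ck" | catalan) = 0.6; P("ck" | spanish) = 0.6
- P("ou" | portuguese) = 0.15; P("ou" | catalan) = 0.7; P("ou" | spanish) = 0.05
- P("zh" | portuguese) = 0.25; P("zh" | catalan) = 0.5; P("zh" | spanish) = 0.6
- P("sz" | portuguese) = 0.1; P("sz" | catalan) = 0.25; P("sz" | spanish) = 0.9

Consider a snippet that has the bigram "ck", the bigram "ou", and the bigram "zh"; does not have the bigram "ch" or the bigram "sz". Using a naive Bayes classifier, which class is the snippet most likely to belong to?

portuguese

portuguese: 0.4 × (1−0.05) × 0.8 × 0.15 × 0.25 × (1−0.1) = 0.01026
catalan: 0.05 × (1−0.35) × 0.6 × 0.7 × 0.5 × (1−0.25) = 0.00511875
spanish: 0.55 × (1−0.35) × 0.6 × 0.05 × 0.6 × (1−0.9) = 0.0006435
Highest score → portuguese.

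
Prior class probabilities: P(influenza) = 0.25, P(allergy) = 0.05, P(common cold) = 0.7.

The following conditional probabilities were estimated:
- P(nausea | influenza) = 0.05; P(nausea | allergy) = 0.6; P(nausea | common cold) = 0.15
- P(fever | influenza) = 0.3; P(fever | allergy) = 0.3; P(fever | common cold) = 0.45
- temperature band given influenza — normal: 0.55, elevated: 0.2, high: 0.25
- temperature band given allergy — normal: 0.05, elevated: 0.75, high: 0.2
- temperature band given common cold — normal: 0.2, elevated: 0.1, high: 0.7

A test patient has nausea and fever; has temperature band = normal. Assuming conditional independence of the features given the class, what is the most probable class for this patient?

common cold

influenza: 0.25 × 0.05 × 0.3 × 0.55 = 0.0020625
allergy: 0.05 × 0.6 × 0.3 × 0.05 = 0.00045
common cold: 0.7 × 0.15 × 0.45 × 0.2 = 0.00945
Highest score → common cold.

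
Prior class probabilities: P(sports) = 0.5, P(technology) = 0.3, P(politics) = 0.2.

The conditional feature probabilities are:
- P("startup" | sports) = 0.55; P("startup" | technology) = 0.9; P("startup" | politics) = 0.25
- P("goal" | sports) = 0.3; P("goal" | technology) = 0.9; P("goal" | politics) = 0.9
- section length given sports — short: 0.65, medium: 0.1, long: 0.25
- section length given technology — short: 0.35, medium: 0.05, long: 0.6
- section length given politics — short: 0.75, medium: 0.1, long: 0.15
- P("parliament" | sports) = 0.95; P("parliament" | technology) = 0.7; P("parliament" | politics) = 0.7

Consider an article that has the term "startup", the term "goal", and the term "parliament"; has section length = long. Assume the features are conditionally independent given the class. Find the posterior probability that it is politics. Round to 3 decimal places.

0.037

sports: 0.5 × 0.55 × 0.3 × 0.25 × 0.95 = 0.01959375
technology: 0.3 × 0.9 × 0.9 × 0.6 × 0.7 = 0.10206
politics: 0.2 × 0.25 × 0.9 × 0.15 × 0.7 = 0.004725
P(politics | x) = 0.004725 / 0.12637875 ≈ 0.037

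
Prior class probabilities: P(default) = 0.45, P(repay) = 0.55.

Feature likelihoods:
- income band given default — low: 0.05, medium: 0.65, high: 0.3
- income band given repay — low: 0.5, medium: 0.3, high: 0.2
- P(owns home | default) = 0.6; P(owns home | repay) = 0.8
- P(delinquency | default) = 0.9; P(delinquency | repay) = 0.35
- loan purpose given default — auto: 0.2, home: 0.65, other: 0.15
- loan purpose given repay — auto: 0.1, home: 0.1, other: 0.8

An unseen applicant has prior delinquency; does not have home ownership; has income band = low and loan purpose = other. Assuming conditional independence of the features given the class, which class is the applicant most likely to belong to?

default: 0.45 × 0.05 × (1−0.6) × 0.9 × 0.15 = 0.001215
repay: 0.55 × 0.5 × (1−0.8) × 0.35 × 0.8 = 0.0154
Highest score → repay.

repay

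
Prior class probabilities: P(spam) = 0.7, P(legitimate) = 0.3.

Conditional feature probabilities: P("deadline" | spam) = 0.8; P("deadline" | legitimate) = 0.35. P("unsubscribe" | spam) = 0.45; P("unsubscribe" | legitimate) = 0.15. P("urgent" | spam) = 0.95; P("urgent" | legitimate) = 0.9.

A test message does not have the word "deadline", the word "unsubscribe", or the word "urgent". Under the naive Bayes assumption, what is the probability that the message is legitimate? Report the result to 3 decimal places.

spam: 0.7 × (1−0.8) × (1−0.45) × (1−0.95) = 0.00385
legitimate: 0.3 × (1−0.35) × (1−0.15) × (1−0.9) = 0.016575
P(legitimate | x) = 0.016575 / 0.020425 ≈ 0.812

0.812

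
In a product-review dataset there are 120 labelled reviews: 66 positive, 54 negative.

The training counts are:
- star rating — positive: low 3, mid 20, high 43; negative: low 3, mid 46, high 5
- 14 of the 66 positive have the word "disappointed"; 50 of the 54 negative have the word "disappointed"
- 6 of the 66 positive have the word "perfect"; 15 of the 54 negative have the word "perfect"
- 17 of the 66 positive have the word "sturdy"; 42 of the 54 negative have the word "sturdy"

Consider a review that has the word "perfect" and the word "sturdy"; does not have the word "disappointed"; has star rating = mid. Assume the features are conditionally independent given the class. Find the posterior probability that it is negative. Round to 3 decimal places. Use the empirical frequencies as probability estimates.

positive: (66/120) × (20/66) × (52/66) × (6/66) × (17/66) ≈ 0.00307483
negative: (54/120) × (46/54) × (4/54) × (15/54) × (42/54) ≈ 0.00613474
P(negative | x) = 0.00613474 / 0.00920957 ≈ 0.666

0.666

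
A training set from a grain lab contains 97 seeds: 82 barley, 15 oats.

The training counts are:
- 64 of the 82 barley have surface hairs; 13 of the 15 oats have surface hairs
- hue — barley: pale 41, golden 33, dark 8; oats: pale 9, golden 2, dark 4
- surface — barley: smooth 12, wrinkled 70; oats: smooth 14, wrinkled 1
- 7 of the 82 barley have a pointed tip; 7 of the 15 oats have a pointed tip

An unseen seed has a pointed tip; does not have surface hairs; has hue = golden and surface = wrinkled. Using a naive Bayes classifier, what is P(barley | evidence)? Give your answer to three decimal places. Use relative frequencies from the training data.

barley: (82/97) × (18/82) × (33/82) × (70/82) × (7/82) ≈ 0.00544213
oats: (15/97) × (2/15) × (2/15) × (1/15) × (7/15) ≈ 0.0000855288
P(barley | x) = 0.00544213 / 0.0055276588 ≈ 0.985

0.985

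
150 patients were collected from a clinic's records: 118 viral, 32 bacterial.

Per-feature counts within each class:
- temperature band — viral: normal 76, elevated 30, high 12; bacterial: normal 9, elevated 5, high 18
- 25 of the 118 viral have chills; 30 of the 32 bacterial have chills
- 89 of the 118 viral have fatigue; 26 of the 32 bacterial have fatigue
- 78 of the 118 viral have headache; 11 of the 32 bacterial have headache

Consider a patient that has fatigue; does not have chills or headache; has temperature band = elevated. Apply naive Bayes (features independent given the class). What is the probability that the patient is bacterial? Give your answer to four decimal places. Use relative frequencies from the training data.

0.0268

viral: (118/150) × (30/118) × (93/118) × (89/118) × (40/118) ≈ 0.0403011
bacterial: (32/150) × (5/32) × (2/32) × (26/32) × (21/32) = 0.00111083984375
P(bacterial | x) = 0.00111083984375 / 0.04141193984375 ≈ 0.0268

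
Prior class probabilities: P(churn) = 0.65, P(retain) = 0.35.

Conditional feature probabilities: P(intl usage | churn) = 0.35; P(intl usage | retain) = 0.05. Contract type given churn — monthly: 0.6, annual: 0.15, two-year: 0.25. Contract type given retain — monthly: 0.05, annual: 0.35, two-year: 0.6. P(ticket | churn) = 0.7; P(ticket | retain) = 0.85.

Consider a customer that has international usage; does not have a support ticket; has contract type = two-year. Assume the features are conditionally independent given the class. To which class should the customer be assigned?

churn: 0.65 × 0.35 × 0.25 × (1−0.7) = 0.0170625
retain: 0.35 × 0.05 × 0.6 × (1−0.85) = 0.001575
Highest score → churn.

churn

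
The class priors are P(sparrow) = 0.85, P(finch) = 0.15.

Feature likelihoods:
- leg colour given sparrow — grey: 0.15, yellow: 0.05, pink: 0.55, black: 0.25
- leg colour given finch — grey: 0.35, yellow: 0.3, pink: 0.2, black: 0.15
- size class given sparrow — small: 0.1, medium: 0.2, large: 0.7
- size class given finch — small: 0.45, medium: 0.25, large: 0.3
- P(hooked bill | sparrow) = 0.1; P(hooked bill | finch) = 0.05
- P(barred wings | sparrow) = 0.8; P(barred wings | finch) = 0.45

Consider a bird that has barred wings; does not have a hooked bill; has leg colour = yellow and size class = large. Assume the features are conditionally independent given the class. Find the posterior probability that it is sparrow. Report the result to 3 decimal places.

0.788

sparrow: 0.85 × 0.05 × 0.7 × (1−0.1) × 0.8 = 0.02142
finch: 0.15 × 0.3 × 0.3 × (1−0.05) × 0.45 = 0.00577125
P(sparrow | x) = 0.02142 / 0.02719125 ≈ 0.788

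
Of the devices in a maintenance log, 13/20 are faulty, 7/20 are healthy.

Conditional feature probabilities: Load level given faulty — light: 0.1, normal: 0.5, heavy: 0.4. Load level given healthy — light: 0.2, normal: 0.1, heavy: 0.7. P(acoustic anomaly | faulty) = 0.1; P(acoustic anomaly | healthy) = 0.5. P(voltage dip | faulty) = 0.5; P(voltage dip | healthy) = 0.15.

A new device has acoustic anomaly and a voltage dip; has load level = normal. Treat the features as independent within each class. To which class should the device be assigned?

faulty: 0.65 × 0.5 × 0.1 × 0.5 = 0.01625
healthy: 0.35 × 0.1 × 0.5 × 0.15 = 0.002625
Highest score → faulty.

faulty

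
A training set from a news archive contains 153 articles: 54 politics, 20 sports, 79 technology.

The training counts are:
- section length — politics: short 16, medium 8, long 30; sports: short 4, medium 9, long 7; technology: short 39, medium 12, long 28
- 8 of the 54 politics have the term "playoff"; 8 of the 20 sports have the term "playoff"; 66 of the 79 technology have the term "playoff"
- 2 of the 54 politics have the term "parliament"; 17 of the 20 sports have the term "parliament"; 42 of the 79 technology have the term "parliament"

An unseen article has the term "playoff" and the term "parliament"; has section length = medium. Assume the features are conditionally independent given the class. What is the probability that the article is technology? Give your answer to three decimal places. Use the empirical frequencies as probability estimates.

politics: (54/153) × (8/54) × (8/54) × (2/54) ≈ 0.0002869
sports: (20/153) × (9/20) × (8/20) × (17/20) = 0.02
technology: (79/153) × (12/79) × (66/79) × (42/79) ≈ 0.034836
P(technology | x) = 0.034836 / 0.0551229 ≈ 0.632

0.632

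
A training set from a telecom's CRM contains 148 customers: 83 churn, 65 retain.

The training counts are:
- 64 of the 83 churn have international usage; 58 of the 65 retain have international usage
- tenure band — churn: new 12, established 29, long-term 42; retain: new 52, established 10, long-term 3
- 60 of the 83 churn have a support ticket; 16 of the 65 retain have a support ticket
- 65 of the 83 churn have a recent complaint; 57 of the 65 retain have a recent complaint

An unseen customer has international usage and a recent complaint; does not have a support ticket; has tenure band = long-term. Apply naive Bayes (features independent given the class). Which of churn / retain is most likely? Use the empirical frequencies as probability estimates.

churn: (83/148) × (64/83) × (42/83) × (23/83) × (65/83) ≈ 0.047487
retain: (65/148) × (58/65) × (3/65) × (49/65) × (57/65) ≈ 0.0119569
Highest score → churn.

churn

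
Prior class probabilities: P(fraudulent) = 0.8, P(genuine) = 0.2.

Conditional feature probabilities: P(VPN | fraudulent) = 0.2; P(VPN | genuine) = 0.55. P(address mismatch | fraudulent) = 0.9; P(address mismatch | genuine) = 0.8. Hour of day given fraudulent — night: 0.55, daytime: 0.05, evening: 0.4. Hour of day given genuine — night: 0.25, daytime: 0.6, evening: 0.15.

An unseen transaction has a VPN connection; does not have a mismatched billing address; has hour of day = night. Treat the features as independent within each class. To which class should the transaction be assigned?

fraudulent: 0.8 × 0.2 × (1−0.9) × 0.55 = 0.0088
genuine: 0.2 × 0.55 × (1−0.8) × 0.25 = 0.0055
Highest score → fraudulent.

fraudulent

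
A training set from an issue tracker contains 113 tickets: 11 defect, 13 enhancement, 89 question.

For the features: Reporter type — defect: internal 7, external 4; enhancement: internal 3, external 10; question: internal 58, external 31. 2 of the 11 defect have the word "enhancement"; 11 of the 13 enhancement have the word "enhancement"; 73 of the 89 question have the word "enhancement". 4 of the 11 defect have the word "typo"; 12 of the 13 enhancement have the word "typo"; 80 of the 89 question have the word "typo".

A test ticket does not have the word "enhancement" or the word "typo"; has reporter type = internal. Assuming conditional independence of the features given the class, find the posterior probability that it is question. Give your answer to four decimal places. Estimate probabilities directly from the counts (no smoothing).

0.2227

defect: (11/113) × (7/11) × (9/11) × (7/11) ≈ 0.0322533
enhancement: (13/113) × (3/13) × (2/13) × (1/13) ≈ 0.000314185
question: (89/113) × (58/89) × (16/89) × (9/89) ≈ 0.00933108
P(question | x) = 0.00933108 / 0.041898565 ≈ 0.2227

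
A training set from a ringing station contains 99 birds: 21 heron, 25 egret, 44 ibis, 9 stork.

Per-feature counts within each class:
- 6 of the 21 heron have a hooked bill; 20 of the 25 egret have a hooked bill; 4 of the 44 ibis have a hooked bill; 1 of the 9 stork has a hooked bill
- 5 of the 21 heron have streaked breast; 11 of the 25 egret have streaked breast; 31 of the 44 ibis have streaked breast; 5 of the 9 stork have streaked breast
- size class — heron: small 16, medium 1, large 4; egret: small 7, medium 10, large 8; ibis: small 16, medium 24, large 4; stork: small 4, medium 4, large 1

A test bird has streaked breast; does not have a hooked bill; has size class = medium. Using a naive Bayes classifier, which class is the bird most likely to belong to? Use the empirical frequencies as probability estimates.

ibis

heron: (21/99) × (15/21) × (5/21) × (1/21) ≈ 0.00171786
egret: (25/99) × (5/25) × (11/25) × (10/25) ≈ 0.00888889
ibis: (44/99) × (40/44) × (31/44) × (24/44) ≈ 0.155272
stork: (9/99) × (8/9) × (5/9) × (4/9) ≈ 0.0199526
Highest score → ibis.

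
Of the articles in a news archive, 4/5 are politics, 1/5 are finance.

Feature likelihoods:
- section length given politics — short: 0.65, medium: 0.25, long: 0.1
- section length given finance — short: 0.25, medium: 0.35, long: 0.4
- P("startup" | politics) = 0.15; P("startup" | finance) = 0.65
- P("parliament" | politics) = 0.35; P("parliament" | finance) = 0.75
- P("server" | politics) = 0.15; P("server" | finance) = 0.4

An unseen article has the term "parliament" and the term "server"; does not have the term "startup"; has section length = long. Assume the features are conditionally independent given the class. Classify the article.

finance

politics: 0.8 × 0.1 × (1−0.15) × 0.35 × 0.15 = 0.00357
finance: 0.2 × 0.4 × (1−0.65) × 0.75 × 0.4 = 0.0084
Highest score → finance.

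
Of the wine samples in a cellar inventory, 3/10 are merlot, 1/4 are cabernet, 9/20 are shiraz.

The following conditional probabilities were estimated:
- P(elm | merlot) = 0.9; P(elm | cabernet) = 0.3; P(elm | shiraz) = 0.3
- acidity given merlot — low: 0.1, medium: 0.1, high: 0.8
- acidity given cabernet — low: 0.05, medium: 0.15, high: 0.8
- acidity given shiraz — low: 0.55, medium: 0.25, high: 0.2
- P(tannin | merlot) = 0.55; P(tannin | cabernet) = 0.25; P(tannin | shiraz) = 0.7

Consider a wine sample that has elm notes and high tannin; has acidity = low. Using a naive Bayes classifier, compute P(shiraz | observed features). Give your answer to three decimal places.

0.767

merlot: 0.3 × 0.9 × 0.1 × 0.55 = 0.01485
cabernet: 0.25 × 0.3 × 0.05 × 0.25 = 0.0009375
shiraz: 0.45 × 0.3 × 0.55 × 0.7 = 0.051975
P(shiraz | x) = 0.051975 / 0.0677625 ≈ 0.767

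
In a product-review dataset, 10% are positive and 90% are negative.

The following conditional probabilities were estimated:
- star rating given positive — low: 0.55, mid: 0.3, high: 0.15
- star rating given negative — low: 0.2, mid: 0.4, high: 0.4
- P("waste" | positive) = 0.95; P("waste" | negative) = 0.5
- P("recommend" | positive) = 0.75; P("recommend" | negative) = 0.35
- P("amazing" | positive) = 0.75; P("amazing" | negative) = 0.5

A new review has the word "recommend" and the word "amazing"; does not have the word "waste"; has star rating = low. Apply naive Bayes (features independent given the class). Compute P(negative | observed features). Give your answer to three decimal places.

0.911

positive: 0.1 × 0.55 × (1−0.95) × 0.75 × 0.75 = 0.001546875
negative: 0.9 × 0.2 × (1−0.5) × 0.35 × 0.5 = 0.01575
P(negative | x) = 0.01575 / 0.017296875 ≈ 0.911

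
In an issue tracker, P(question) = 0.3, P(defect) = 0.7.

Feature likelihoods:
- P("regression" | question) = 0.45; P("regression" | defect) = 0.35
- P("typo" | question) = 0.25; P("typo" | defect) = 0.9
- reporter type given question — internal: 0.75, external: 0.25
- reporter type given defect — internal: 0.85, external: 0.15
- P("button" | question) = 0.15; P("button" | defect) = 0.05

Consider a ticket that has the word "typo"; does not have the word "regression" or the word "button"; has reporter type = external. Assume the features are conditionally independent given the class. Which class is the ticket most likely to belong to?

defect

question: 0.3 × (1−0.45) × 0.25 × 0.25 × (1−0.15) = 0.008765625
defect: 0.7 × (1−0.35) × 0.9 × 0.15 × (1−0.05) = 0.05835375
Highest score → defect.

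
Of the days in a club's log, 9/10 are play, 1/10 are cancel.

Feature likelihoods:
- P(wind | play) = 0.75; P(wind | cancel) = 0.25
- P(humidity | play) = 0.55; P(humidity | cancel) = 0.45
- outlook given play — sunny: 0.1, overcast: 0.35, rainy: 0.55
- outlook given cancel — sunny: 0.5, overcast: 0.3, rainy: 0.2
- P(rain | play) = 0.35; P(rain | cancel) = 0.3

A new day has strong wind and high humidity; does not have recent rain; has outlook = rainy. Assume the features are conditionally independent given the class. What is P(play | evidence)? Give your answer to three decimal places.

play: 0.9 × 0.75 × 0.55 × 0.55 × (1−0.35) = 0.132721875
cancel: 0.1 × 0.25 × 0.45 × 0.2 × (1−0.3) = 0.001575
P(play | x) = 0.132721875 / 0.134296875 ≈ 0.988

0.988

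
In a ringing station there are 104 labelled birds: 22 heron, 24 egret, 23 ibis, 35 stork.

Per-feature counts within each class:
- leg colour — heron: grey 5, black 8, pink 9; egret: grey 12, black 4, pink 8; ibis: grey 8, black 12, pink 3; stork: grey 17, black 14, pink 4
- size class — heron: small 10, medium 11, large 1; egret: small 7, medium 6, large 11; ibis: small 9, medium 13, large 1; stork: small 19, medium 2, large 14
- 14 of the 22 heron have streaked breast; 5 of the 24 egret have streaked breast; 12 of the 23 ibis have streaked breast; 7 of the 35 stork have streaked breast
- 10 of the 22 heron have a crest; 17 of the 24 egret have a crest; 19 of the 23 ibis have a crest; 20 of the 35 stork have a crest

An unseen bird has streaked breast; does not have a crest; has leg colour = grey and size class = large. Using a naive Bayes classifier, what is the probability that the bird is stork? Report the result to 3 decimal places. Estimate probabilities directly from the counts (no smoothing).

heron: (22/104) × (5/22) × (1/22) × (14/22) × (12/22) ≈ 0.000758539
egret: (24/104) × (12/24) × (11/24) × (5/24) × (7/24) ≈ 0.00321347
ibis: (23/104) × (8/23) × (1/23) × (12/23) × (4/23) ≈ 0.000303469
stork: (35/104) × (17/35) × (14/35) × (7/35) × (15/35) ≈ 0.0056044
P(stork | x) = 0.0056044 / 0.009879878 ≈ 0.567

0.567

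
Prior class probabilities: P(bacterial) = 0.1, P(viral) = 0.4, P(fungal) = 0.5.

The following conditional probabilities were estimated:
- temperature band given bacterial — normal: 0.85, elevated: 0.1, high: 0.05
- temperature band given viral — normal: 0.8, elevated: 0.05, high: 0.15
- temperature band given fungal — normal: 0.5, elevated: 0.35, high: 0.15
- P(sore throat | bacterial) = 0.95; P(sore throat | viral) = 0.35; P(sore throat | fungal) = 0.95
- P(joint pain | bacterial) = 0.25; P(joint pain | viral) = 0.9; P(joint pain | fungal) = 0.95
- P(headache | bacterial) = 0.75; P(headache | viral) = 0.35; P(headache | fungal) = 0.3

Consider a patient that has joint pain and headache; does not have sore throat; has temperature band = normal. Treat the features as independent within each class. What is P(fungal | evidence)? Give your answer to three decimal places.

bacterial: 0.1 × 0.85 × (1−0.95) × 0.25 × 0.75 = 0.000796875
viral: 0.4 × 0.8 × (1−0.35) × 0.9 × 0.35 = 0.06552
fungal: 0.5 × 0.5 × (1−0.95) × 0.95 × 0.3 = 0.0035625
P(fungal | x) = 0.0035625 / 0.069879375 ≈ 0.051

0.051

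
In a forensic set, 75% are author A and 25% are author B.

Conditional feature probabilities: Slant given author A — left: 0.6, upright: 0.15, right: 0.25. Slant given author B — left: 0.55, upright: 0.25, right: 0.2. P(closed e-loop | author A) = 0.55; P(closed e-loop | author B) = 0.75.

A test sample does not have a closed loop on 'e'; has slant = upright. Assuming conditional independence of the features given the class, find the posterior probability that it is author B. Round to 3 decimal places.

0.236

author A: 0.75 × 0.15 × (1−0.55) = 0.050625
author B: 0.25 × 0.25 × (1−0.75) = 0.015625
P(author B | x) = 0.015625 / 0.06625 ≈ 0.236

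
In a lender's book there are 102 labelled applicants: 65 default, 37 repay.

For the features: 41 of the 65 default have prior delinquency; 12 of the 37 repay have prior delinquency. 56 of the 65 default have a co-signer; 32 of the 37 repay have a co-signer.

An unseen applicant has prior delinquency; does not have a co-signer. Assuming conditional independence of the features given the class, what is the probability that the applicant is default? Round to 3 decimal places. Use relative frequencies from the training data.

0.778

default: (65/102) × (41/65) × (9/65) ≈ 0.0556561
repay: (37/102) × (12/37) × (5/37) ≈ 0.0158983
P(default | x) = 0.0556561 / 0.0715544 ≈ 0.778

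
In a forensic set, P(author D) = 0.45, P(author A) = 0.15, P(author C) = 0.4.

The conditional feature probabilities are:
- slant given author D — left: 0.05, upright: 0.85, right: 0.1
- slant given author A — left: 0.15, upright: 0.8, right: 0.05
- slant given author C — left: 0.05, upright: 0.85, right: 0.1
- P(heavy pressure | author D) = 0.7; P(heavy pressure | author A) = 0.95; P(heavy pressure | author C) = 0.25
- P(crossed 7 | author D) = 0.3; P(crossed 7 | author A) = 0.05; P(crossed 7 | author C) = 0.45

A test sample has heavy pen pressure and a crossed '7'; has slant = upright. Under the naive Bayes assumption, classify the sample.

author D

author D: 0.45 × 0.85 × 0.7 × 0.3 = 0.080325
author A: 0.15 × 0.8 × 0.95 × 0.05 = 0.0057
author C: 0.4 × 0.85 × 0.25 × 0.45 = 0.03825
Highest score → author D.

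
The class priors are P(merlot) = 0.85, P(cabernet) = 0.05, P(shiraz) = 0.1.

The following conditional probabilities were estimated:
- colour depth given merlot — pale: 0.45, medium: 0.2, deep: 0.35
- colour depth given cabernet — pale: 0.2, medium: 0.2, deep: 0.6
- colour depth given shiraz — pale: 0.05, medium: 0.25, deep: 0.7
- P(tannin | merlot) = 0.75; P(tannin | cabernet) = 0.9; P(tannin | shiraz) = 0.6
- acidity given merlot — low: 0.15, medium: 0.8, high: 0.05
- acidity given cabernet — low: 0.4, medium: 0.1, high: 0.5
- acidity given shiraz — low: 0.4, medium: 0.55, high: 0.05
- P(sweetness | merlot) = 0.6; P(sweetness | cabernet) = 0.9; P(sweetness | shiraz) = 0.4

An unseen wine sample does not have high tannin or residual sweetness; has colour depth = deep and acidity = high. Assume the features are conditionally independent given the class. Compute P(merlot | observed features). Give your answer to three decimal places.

merlot: 0.85 × 0.35 × (1−0.75) × 0.05 × (1−0.6) = 0.0014875
cabernet: 0.05 × 0.6 × (1−0.9) × 0.5 × (1−0.9) = 0.00015
shiraz: 0.1 × 0.7 × (1−0.6) × 0.05 × (1−0.4) = 0.00084
P(merlot | x) = 0.0014875 / 0.0024775 ≈ 0.600

0.600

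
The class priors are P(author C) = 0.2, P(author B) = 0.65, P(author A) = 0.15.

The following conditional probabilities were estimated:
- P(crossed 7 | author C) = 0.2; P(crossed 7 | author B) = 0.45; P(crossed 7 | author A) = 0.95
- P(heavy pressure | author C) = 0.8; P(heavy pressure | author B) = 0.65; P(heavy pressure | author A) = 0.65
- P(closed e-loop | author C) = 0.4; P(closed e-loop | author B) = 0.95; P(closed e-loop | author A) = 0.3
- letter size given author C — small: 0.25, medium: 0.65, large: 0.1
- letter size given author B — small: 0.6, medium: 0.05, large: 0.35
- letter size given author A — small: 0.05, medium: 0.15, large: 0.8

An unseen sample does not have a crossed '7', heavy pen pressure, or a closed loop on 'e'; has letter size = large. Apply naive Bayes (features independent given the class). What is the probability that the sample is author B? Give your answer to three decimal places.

0.392

author C: 0.2 × (1−0.2) × (1−0.8) × (1−0.4) × 0.1 = 0.00192
author B: 0.65 × (1−0.45) × (1−0.65) × (1−0.95) × 0.35 = 0.0021896875
author A: 0.15 × (1−0.95) × (1−0.65) × (1−0.3) × 0.8 = 0.00147
P(author B | x) = 0.0021896875 / 0.0055796875 ≈ 0.392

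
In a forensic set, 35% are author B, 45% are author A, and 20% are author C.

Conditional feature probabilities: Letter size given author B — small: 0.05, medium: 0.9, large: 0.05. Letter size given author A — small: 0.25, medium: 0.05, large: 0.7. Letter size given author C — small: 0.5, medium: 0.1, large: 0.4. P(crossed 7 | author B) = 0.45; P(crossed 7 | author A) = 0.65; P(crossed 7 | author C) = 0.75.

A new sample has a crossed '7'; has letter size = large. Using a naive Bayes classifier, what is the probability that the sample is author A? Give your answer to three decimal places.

author B: 0.35 × 0.05 × 0.45 = 0.007875
author A: 0.45 × 0.7 × 0.65 = 0.20475
author C: 0.2 × 0.4 × 0.75 = 0.06
P(author A | x) = 0.20475 / 0.272625 ≈ 0.751

0.751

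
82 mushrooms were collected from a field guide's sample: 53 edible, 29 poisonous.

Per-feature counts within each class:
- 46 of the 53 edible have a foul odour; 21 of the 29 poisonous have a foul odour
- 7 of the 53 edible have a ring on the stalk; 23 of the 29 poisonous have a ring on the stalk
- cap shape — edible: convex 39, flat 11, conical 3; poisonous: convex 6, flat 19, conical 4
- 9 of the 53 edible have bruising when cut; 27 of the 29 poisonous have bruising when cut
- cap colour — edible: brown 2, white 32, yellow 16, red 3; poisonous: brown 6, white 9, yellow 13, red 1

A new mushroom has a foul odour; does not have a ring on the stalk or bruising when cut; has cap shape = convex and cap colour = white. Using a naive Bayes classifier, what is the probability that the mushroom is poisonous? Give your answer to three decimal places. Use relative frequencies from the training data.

edible: (53/82) × (46/53) × (46/53) × (39/53) × (44/53) × (32/53) ≈ 0.179583
poisonous: (29/82) × (21/29) × (6/29) × (6/29) × (2/29) × (9/29) ≈ 0.000234633
P(poisonous | x) = 0.000234633 / 0.179817633 ≈ 0.001

0.001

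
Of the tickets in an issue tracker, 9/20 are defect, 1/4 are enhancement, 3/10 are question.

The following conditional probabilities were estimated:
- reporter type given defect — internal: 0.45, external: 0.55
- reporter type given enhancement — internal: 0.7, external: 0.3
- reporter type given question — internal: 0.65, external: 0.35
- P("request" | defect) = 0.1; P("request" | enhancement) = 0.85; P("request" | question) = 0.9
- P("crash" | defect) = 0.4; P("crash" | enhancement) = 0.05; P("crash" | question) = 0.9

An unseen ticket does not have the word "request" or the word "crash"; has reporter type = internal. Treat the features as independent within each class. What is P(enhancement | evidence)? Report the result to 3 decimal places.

0.183

defect: 0.45 × 0.45 × (1−0.1) × (1−0.4) = 0.10935
enhancement: 0.25 × 0.7 × (1−0.85) × (1−0.05) = 0.0249375
question: 0.3 × 0.65 × (1−0.9) × (1−0.9) = 0.00195
P(enhancement | x) = 0.0249375 / 0.1362375 ≈ 0.183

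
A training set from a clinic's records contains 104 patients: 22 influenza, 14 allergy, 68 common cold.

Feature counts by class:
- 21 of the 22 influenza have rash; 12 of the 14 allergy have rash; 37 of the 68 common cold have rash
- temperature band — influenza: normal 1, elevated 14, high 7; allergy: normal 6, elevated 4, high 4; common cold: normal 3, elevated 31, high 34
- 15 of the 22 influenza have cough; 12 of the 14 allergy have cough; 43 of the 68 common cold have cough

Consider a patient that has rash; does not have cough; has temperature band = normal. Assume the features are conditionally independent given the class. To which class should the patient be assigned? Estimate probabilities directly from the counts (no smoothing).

allergy

influenza: (22/104) × (21/22) × (1/22) × (7/22) ≈ 0.00292038
allergy: (14/104) × (12/14) × (6/14) × (2/14) ≈ 0.00706436
common cold: (68/104) × (37/68) × (3/68) × (25/68) ≈ 0.00577048
Highest score → allergy.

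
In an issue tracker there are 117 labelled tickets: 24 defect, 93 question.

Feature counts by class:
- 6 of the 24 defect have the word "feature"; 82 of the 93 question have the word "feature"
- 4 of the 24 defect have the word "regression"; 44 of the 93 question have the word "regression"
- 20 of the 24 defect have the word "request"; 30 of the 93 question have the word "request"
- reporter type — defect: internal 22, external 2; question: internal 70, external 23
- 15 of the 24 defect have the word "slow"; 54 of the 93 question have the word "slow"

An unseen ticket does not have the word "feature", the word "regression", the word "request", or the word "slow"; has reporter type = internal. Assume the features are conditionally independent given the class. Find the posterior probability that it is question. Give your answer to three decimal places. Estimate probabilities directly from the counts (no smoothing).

defect: (24/117) × (18/24) × (20/24) × (4/24) × (22/24) × (9/24) ≈ 0.00734509
question: (93/117) × (11/93) × (49/93) × (63/93) × (70/93) × (39/93) ≈ 0.0105919
P(question | x) = 0.0105919 / 0.01793699 ≈ 0.591

0.591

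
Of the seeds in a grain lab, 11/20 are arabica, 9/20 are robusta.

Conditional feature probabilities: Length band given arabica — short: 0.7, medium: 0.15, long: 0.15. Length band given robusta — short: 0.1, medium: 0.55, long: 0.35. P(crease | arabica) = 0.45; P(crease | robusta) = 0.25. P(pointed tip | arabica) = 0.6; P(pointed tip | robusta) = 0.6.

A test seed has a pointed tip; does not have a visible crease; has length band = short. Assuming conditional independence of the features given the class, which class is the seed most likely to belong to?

arabica: 0.55 × 0.7 × (1−0.45) × 0.6 = 0.12705
robusta: 0.45 × 0.1 × (1−0.25) × 0.6 = 0.02025
Highest score → arabica.

arabica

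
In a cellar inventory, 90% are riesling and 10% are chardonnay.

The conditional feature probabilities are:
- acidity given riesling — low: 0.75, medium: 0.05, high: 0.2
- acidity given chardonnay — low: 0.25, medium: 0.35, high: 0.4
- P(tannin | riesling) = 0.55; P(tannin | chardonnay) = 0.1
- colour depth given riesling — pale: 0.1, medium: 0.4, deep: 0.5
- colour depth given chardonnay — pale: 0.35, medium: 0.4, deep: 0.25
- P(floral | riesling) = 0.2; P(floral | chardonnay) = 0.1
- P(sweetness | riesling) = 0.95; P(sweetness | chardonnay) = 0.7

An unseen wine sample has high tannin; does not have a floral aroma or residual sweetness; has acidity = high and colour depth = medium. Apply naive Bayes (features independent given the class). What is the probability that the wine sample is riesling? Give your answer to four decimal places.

riesling: 0.9 × 0.2 × 0.55 × 0.4 × (1−0.2) × (1−0.95) = 0.001584
chardonnay: 0.1 × 0.4 × 0.1 × 0.4 × (1−0.1) × (1−0.7) = 0.000432
P(riesling | x) = 0.001584 / 0.002016 ≈ 0.7857

0.7857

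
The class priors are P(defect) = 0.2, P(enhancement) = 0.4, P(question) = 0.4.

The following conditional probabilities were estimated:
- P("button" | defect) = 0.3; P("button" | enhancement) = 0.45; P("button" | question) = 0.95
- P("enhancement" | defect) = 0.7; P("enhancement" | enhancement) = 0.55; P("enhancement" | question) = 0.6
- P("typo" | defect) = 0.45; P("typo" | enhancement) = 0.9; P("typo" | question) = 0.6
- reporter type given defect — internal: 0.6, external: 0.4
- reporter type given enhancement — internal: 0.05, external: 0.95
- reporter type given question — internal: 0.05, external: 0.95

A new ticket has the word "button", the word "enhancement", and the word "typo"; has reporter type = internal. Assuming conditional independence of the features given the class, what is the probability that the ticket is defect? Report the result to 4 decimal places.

defect: 0.2 × 0.3 × 0.7 × 0.45 × 0.6 = 0.01134
enhancement: 0.4 × 0.45 × 0.55 × 0.9 × 0.05 = 0.004455
question: 0.4 × 0.95 × 0.6 × 0.6 × 0.05 = 0.00684
P(defect | x) = 0.01134 / 0.022635 ≈ 0.5010

0.5010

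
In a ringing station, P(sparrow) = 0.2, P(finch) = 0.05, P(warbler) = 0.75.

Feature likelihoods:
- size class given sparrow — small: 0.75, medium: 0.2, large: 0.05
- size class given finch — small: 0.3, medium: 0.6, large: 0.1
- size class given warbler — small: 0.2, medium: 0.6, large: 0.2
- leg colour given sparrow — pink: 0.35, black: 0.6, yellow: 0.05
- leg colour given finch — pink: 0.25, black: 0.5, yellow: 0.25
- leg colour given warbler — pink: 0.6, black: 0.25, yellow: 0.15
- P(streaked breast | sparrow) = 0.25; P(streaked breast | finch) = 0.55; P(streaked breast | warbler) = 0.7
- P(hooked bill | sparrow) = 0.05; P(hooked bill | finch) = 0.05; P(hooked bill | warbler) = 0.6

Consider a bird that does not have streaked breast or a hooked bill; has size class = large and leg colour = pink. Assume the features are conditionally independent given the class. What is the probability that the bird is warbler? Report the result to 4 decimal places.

0.7810

sparrow: 0.2 × 0.05 × 0.35 × (1−0.25) × (1−0.05) = 0.00249375
finch: 0.05 × 0.1 × 0.25 × (1−0.55) × (1−0.05) = 0.000534375
warbler: 0.75 × 0.2 × 0.6 × (1−0.7) × (1−0.6) = 0.0108
P(warbler | x) = 0.0108 / 0.013828125 ≈ 0.7810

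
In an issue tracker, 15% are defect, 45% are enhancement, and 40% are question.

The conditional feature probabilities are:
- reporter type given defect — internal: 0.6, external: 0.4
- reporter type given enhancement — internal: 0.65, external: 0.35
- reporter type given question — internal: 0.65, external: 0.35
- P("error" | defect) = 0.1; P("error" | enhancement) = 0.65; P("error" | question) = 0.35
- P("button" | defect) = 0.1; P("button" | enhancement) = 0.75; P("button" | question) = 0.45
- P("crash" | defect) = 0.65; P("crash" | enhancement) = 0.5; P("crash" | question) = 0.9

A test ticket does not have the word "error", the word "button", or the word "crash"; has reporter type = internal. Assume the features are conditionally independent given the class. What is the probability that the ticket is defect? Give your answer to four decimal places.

defect: 0.15 × 0.6 × (1−0.1) × (1−0.1) × (1−0.65) = 0.025515
enhancement: 0.45 × 0.65 × (1−0.65) × (1−0.75) × (1−0.5) = 0.012796875
question: 0.4 × 0.65 × (1−0.35) × (1−0.45) × (1−0.9) = 0.009295
P(defect | x) = 0.025515 / 0.047606875 ≈ 0.5360

0.5360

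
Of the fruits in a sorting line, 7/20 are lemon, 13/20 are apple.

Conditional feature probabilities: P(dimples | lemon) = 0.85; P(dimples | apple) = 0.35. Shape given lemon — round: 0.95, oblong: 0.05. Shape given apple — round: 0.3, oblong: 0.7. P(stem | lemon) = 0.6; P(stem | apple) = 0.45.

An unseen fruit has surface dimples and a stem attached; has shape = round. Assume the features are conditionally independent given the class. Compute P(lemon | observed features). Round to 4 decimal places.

lemon: 0.35 × 0.85 × 0.95 × 0.6 = 0.169575
apple: 0.65 × 0.35 × 0.3 × 0.45 = 0.0307125
P(lemon | x) = 0.169575 / 0.2002875 ≈ 0.8467

0.8467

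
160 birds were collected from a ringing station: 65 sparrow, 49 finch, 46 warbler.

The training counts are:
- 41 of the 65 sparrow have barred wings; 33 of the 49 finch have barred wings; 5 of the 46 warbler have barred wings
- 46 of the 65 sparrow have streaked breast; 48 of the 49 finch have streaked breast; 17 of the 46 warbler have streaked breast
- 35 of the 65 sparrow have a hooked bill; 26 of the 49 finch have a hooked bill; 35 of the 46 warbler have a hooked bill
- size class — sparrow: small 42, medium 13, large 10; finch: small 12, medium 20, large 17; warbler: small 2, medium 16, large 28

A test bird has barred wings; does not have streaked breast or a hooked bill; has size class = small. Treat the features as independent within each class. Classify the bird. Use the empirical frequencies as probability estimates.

sparrow

sparrow: (65/160) × (41/65) × (19/65) × (30/65) × (42/65) ≈ 0.0223382
finch: (49/160) × (33/49) × (1/49) × (23/49) × (12/49) ≈ 0.000483855
warbler: (46/160) × (5/46) × (29/46) × (11/46) × (2/46) ≈ 0.000204832
Highest score → sparrow.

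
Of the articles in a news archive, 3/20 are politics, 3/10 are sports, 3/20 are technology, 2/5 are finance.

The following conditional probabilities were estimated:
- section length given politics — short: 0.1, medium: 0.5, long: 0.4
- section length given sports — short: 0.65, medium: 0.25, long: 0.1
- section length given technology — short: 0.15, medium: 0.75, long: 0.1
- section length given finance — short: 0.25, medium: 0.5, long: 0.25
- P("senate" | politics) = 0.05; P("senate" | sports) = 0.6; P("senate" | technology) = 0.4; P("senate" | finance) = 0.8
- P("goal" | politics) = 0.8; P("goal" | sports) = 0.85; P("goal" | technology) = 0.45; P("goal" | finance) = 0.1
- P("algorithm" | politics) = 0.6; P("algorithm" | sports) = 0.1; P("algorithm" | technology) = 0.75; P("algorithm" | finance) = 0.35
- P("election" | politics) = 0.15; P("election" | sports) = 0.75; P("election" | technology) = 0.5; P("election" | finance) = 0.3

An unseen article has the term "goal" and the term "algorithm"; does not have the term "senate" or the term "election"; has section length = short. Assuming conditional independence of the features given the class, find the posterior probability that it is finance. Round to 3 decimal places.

politics: 0.15 × 0.1 × (1−0.05) × 0.8 × 0.6 × (1−0.15) = 0.005814
sports: 0.3 × 0.65 × (1−0.6) × 0.85 × 0.1 × (1−0.75) = 0.0016575
technology: 0.15 × 0.15 × (1−0.4) × 0.45 × 0.75 × (1−0.5) = 0.002278125
finance: 0.4 × 0.25 × (1−0.8) × 0.1 × 0.35 × (1−0.3) = 0.00049
P(finance | x) = 0.00049 / 0.010239625 ≈ 0.048

0.048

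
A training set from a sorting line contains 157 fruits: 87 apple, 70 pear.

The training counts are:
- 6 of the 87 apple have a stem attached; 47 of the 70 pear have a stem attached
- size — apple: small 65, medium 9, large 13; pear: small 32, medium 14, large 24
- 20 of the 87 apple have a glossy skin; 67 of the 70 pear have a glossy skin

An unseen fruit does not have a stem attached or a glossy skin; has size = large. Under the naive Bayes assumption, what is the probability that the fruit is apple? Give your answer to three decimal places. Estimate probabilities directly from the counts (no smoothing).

0.965

apple: (87/157) × (81/87) × (13/87) × (67/87) ≈ 0.0593697
pear: (70/157) × (23/70) × (24/70) × (3/70) ≈ 0.00215261
P(apple | x) = 0.0593697 / 0.06152231 ≈ 0.965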